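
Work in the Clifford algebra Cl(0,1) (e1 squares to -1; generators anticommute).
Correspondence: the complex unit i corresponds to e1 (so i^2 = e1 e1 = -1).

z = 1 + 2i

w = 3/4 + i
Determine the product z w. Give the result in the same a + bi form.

In blades: z = 1 + 2*e1, w = 3/4 + e1.
Distribute z over w term by term (generator squares from the signature, products reordered to ascending indices): (1)*w = 3/4 + e1; (2*e1)*w = -2 + 3/2*e1.
Sum: -5/4 + 5/2*e1; translating back through the correspondence:
Answer: -5/4 + 5/2*i


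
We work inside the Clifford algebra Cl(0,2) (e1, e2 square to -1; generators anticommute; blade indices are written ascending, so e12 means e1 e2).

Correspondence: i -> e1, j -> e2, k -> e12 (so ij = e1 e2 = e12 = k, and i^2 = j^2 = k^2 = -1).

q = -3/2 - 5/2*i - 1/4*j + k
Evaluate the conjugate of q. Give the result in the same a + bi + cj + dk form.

In blades: q = -3/2 - 5/2*e1 - 1/4*e2 + e12.
Conjugation here is Clifford conjugation: the scalar is fixed and the grade-1 and grade-2 blades all flip sign, giving -3/2 + 5/2*e1 + 1/4*e2 - e12; translating back:
Answer: -3/2 + 5/2*i + 1/4*j - k


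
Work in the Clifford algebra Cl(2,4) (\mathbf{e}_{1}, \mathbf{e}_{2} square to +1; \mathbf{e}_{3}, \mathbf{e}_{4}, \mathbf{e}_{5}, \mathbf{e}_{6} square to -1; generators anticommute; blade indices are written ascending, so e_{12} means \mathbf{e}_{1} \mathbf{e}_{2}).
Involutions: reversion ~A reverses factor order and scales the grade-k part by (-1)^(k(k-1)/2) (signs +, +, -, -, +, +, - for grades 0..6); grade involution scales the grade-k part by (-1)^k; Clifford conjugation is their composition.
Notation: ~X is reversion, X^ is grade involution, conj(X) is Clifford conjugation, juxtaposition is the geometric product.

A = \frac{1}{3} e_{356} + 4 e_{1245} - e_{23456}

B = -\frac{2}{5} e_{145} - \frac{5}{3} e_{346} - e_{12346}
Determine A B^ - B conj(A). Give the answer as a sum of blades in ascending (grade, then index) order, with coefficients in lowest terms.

first term: \frac{8}{5} e_{2} + e_{15} - \frac{5}{3} e_{25} + \frac{5}{9} e_{45} - 4 e_{356} - \frac{2}{5} e_{1236} + \frac{1}{3} e_{1245} - \frac{2}{15} e_{1346} + \frac{20}{3} e_{12356}
second term: \frac{8}{5} e_{2} - e_{15} - \frac{5}{3} e_{25} + \frac{5}{9} e_{45} - 4 e_{356} + \frac{2}{5} e_{1236} + \frac{1}{3} e_{1245} + \frac{2}{15} e_{1346} + \frac{20}{3} e_{12356}
Answer: 2 e_{15} - \frac{4}{5} e_{1236} - \frac{4}{15} e_{1346}


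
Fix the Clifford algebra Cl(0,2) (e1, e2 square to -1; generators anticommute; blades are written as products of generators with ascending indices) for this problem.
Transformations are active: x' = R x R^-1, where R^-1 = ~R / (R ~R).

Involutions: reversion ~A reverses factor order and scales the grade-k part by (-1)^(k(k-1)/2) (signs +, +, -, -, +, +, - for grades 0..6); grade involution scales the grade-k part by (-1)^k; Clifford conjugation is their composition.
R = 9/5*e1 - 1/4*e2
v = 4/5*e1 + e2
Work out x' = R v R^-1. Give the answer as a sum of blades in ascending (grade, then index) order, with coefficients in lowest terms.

~R = 9/5*e1 - 1/4*e2, and R ~R = -1321/400, so R^-1 = ~R / (-1321/400).
R v = -119/100 + 2*e1 e2
Answer: 3284/6605*e1 - 1559/1321*e2


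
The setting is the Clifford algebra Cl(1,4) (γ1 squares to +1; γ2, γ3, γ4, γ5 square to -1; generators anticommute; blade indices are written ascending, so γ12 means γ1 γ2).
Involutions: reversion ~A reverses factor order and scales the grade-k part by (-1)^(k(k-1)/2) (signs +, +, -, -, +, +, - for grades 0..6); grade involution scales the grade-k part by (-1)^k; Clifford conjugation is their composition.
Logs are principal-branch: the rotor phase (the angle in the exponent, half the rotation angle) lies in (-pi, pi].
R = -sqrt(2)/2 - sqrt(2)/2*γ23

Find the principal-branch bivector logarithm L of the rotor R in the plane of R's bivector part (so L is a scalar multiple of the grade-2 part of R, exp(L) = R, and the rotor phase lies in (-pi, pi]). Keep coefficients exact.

The scalar part of R is -sqrt(2)/2, which pins the rotor phase on the principal branch; dividing the bivector part by the sine of that phase recovers the unit plane, and L is the phase times that plane.
Concretely: cos(phase) = -sqrt(2)/2 gives phase = ±3*pi/4, and since phase/sin(phase) is even the sign is immaterial: L = (phase/sin(phase)) * <R>_2 = (3*sqrt(2)*pi/4) * <R>_2.
Answer: -3*pi/4*γ23


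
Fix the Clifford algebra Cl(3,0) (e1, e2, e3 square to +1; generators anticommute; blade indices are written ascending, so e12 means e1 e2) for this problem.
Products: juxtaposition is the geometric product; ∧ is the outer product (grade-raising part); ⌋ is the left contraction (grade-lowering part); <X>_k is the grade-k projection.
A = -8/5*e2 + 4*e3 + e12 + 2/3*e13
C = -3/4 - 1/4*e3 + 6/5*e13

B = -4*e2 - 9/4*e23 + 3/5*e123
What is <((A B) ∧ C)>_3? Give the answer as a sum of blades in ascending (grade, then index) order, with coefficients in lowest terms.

step 1: 32/5 - 4*e1 + 47/5*e2 + 3*e3 + 39/10*e12 - 129/100*e13 + 16*e23 + 8/3*e123
step 2: -24/5 + 3*e1 - 141/20*e2 - 77/20*e3 - 117/40*e12 + 3859/400*e13 - 287/20*e23 - 2851/200*e123
step 3: -2851/200*e123
Answer: -2851/200*e123


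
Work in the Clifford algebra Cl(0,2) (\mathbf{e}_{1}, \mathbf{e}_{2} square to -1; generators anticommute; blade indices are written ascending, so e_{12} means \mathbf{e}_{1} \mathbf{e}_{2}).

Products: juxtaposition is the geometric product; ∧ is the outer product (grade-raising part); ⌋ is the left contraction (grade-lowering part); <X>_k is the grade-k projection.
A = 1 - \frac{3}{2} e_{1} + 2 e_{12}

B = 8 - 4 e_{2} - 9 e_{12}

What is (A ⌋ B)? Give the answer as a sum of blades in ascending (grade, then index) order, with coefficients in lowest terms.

step 1: 26 - \frac{35}{2} e_{2} - 9 e_{12}
Answer: 26 - \frac{35}{2} e_{2} - 9 e_{12}


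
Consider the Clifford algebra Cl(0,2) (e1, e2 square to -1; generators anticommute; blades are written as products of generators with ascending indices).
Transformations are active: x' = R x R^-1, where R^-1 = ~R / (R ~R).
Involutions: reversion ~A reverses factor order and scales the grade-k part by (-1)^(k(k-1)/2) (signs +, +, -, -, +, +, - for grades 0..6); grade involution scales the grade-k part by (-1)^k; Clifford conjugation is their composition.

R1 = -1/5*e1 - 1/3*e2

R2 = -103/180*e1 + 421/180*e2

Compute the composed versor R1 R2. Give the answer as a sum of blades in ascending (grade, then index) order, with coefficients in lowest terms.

Distribute over the terms of R1 (each basis-blade product reordered to ascending indices, repeated generators contracted through their squares):
(-1/5*e1) R2 = -103/900 - 421/900*e1 e2
(-1/3*e2) R2 = 421/540 - 103/540*e1 e2
Summing the partial products and collecting blades:
Answer: 449/675 - 889/1350*e1 e2


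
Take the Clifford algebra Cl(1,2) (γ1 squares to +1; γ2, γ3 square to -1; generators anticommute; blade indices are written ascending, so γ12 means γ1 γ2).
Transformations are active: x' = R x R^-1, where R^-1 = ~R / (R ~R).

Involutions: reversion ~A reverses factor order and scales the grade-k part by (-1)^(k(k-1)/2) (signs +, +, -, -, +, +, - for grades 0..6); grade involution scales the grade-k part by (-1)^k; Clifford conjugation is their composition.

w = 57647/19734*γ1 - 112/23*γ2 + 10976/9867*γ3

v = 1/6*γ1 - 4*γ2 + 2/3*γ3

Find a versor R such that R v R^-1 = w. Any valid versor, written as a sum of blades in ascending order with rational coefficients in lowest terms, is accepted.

R = v + w = 10156/3289*γ1 - 204/23*γ2 + 17554/9867*γ3 works: the equal norms (-197/12) guarantee its sandwich swaps v into w.
Answer: 10156/3289*γ1 - 204/23*γ2 + 17554/9867*γ3


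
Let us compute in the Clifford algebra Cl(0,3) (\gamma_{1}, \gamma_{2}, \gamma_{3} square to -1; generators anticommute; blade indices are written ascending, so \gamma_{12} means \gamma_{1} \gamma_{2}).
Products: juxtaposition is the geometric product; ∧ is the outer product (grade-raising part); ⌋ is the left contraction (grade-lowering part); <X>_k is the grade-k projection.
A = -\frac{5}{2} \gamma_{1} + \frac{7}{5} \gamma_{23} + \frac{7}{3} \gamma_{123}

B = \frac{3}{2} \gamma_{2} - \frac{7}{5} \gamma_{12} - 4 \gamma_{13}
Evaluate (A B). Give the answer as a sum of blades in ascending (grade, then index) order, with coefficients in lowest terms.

step 1: -\frac{77}{6} \gamma_{2} - \frac{139}{30} \gamma_{3} + \frac{37}{20} \gamma_{12} + \frac{77}{50} \gamma_{13}
Answer: -\frac{77}{6} \gamma_{2} - \frac{139}{30} \gamma_{3} + \frac{37}{20} \gamma_{12} + \frac{77}{50} \gamma_{13}


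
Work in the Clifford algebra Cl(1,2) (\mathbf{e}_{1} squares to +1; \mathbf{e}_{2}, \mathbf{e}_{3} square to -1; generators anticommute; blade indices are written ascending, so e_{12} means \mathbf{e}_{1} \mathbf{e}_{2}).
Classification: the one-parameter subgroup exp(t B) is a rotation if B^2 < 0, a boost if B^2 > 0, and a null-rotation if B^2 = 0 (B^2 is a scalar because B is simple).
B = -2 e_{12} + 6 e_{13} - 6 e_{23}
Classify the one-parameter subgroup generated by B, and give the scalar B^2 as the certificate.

B^2 term by term: the squares give (-2)^2*(e_{12})^2 + (6)^2*(e_{13})^2 + (-6)^2*(e_{23})^2 = 4*(+1) + 36*(+1) + 36*(-1) = 4 (each basis 2-blade squares to minus the product of its generators' squares); cross terms between blades sharing an index anticommute and cancel. So B^2 = 4.
Answer: boost, certificate B^2 = 4. The scalar 4 is the complete invariant here: its sign names the subgroup type.


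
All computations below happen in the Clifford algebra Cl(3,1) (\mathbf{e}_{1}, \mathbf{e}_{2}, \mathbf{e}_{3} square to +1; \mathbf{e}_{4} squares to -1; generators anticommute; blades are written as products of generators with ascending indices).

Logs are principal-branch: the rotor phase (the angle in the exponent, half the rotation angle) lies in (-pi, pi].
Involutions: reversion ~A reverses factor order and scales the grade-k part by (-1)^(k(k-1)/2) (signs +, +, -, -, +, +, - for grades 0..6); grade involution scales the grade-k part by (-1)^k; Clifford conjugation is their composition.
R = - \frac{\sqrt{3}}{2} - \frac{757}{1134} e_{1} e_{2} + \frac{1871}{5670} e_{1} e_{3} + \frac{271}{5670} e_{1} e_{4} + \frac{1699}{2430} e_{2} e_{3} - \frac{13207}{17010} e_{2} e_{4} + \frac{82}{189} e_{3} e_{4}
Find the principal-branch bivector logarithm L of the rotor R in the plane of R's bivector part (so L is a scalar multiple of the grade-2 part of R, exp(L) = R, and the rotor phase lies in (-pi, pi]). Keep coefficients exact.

The scalar part of R is - \frac{\sqrt{3}}{2}, which pins the rotor phase on the principal branch; dividing the bivector part by the sine of that phase recovers the unit plane, and L is the phase times that plane.
Concretely: cos(phase) = - \frac{\sqrt{3}}{2} gives phase = ±\frac{5 \pi}{6}, and since phase/sin(phase) is even the sign is immaterial: L = (phase/sin(phase)) * <R>_2 = (\frac{5 \pi}{3}) * <R>_2.
Answer: - \frac{3785 \pi}{3402} e_{1} e_{2} + \frac{1871 \pi}{3402} e_{1} e_{3} + \frac{271 \pi}{3402} e_{1} e_{4} + \frac{1699 \pi}{1458} e_{2} e_{3} - \frac{13207 \pi}{10206} e_{2} e_{4} + \frac{410 \pi}{567} e_{3} e_{4}


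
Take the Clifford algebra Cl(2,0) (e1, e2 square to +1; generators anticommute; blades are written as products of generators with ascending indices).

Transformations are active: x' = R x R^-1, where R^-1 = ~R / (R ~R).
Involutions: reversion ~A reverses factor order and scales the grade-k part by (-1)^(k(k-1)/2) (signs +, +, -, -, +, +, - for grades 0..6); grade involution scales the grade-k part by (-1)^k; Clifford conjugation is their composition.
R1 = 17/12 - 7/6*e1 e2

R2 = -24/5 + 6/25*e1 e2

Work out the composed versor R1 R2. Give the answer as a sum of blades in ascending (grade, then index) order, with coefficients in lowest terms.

Distribute over the terms of R1 (each basis-blade product reordered to ascending indices, repeated generators contracted through their squares):
(17/12) R2 = -34/5 + 17/50*e1 e2
(-7/6*e1 e2) R2 = 7/25 + 28/5*e1 e2
Summing the partial products and collecting blades:
Answer: -163/25 + 297/50*e1 e2


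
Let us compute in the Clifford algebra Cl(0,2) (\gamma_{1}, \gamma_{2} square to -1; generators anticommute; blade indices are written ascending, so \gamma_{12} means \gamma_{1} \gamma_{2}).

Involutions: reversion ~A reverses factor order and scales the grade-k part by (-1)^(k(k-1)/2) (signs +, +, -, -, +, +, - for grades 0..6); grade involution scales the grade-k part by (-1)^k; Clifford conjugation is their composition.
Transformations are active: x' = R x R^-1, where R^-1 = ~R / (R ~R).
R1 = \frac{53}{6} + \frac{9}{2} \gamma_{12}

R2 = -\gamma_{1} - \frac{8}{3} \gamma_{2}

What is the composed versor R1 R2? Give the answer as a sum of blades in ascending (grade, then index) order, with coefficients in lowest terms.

Distribute over the terms of R1 (each basis-blade product reordered to ascending indices, repeated generators contracted through their squares):
(\frac{53}{6}) R2 = -\frac{53}{6} \gamma_{1} - \frac{212}{9} \gamma_{2}
(\frac{9}{2} \gamma_{12}) R2 = 12 \gamma_{1} - \frac{9}{2} \gamma_{2}
Summing the partial products and collecting blades:
Answer: \frac{19}{6} \gamma_{1} - \frac{505}{18} \gamma_{2}


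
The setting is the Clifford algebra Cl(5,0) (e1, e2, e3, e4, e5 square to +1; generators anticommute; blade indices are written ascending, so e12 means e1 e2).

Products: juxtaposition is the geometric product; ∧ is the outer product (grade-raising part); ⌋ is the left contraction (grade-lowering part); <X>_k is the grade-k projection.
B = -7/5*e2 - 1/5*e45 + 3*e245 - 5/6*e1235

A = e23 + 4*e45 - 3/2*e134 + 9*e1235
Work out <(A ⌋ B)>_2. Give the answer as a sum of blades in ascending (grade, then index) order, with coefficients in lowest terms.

step 1: -67/10 - 12*e2 + 5/6*e15
step 2: 5/6*e15
Answer: 5/6*e15


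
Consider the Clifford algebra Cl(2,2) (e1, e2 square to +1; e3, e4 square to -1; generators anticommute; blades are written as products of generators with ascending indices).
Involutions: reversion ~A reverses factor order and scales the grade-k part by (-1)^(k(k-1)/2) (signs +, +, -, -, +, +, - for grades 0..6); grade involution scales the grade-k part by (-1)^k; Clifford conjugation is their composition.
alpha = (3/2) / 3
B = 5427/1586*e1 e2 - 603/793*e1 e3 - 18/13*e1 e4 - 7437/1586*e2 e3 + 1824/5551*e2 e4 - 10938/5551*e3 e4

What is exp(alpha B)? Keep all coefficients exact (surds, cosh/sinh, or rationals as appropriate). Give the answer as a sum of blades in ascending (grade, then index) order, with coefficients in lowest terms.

B^2 term by term: the squares give (5427/1586)^2*(e1 e2)^2 + (-603/793)^2*(e1 e3)^2 + (-18/13)^2*(e1 e4)^2 + (-7437/1586)^2*(e2 e3)^2 + (1824/5551)^2*(e2 e4)^2 + (-10938/5551)^2*(e3 e4)^2 = 29452329/2515396*(-1) + 363609/628849*(+1) + 324/169*(+1) + 55308969/2515396*(+1) + 3326976/30813601*(+1) + 119639844/30813601*(-1) = 9 (each basis 2-blade squares to minus the product of its generators' squares); cross terms between blades sharing an index anticommute and cancel; the commuting (index-disjoint) pairs give grade-4 terms 2*c*c'*(blade product), which cancel blade by blade — e1 e2 e3 e4: -59360526/4401943 + 2199744/4401943 + 133866/10309 = 0 — confirming B is simple. So B^2 = 9.
B^2 = 9 — a positive square means the series sums to a boost: l = 3, alpha*l = 3/2, so exp(alpha B) = cosh(3/2) + (sinh(3/2)/3)*B = cosh(3/2) + (sinh(3/2)/3)*B.
Answer: cosh(3/2) + 1809*sinh(3/2)/1586*e1 e2 - 201*sinh(3/2)/793*e1 e3 - 6*sinh(3/2)/13*e1 e4 - 2479*sinh(3/2)/1586*e2 e3 + 608*sinh(3/2)/5551*e2 e4 - 3646*sinh(3/2)/5551*e3 e4


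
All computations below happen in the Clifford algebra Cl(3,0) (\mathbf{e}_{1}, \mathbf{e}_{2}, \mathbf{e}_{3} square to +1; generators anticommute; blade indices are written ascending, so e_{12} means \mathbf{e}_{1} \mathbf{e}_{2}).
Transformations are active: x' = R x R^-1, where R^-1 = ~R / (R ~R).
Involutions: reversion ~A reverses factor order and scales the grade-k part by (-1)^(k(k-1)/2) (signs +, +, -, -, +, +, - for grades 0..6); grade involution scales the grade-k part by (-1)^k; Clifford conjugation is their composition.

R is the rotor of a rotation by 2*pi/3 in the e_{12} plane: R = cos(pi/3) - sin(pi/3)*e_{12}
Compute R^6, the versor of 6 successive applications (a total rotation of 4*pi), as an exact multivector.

Because a rotor carries half the rotation angle, composing 6 copies of this e_{12}-plane rotor multiplies the phase: 6*(pi/3) = 2 \pi, hence R^6 = cos(2 \pi) - sin(2 \pi)*e_{12}.
cos(2 \pi) = 1 and sin(2 \pi) = 0, so R^6 = 1. The total rotation 4*pi is 2 full turns, so every vector returns to itself, yet the rotor is +1, back on the identity sheet (an even number of 2*pi turns).
Answer: 1


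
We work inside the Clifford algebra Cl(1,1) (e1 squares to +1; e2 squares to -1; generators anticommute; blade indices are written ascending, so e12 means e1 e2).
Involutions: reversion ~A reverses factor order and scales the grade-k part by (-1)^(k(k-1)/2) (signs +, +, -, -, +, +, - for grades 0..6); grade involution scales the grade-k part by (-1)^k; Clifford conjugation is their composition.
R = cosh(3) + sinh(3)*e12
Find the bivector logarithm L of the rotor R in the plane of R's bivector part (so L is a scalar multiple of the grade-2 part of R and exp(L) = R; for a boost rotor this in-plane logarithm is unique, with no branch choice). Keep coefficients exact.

The scalar part of R is cosh(3), giving the rapidity magnitude (cosh is even); the bivector part supplies orientation, its quotient by sinh of the rapidity is the plane, and L = rapidity * plane — unique in that plane, since flipping both signs leaves L unchanged.
Concretely: cosh(rapidity) = cosh(3) gives rapidity = ±3, and since rapidity/sinh(rapidity) is even the sign is immaterial: L = (rapidity/sinh(rapidity)) * <R>_2 = (3/sinh(3)) * <R>_2.
Answer: 3*e12


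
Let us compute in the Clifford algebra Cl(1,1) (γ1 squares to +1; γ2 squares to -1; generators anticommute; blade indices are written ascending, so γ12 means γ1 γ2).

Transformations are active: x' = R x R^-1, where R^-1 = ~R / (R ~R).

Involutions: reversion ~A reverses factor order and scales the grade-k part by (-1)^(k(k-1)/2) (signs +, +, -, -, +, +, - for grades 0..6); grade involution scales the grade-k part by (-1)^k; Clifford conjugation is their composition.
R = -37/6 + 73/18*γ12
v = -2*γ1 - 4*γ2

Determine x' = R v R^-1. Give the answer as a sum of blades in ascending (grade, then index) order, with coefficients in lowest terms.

~R = -37/6 - 73/18*γ12, and R ~R = 1748/81, so R^-1 = ~R / (1748/81).
R v = 257/9*γ1 + 295/9*γ2
Answer: -25031/1748*γ1 - 25753/1748*γ2


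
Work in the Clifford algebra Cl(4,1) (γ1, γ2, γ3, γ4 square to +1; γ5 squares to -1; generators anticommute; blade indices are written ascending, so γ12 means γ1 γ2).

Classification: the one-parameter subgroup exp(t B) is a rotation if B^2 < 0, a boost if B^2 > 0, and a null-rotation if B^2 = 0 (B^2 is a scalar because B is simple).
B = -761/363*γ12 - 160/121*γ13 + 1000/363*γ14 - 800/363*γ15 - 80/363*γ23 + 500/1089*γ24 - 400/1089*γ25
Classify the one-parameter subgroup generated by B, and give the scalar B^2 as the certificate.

B^2 term by term: the squares give (-761/363)^2*(γ12)^2 + (-160/121)^2*(γ13)^2 + (1000/363)^2*(γ14)^2 + (-800/363)^2*(γ15)^2 + (-80/363)^2*(γ23)^2 + (500/1089)^2*(γ24)^2 + (-400/1089)^2*(γ25)^2 = 579121/131769*(-1) + 25600/14641*(-1) + 1000000/131769*(-1) + 640000/131769*(+1) + 6400/131769*(-1) + 250000/1185921*(-1) + 160000/1185921*(+1) = -9 (each basis 2-blade squares to minus the product of its generators' squares); cross terms between blades sharing an index anticommute and cancel; the commuting (index-disjoint) pairs give grade-4 terms 2*c*c'*(blade product), which cancel blade by blade — γ1234: 160000/131769 - 160000/131769 = 0; γ1235: -128000/131769 + 128000/131769 = 0; γ1245: 800000/395307 - 800000/395307 = 0 — confirming B is simple. So B^2 = -9.
Answer: rotation, certificate B^2 = -9. No conjugation can change B^2 = -9; the sign gives the class.


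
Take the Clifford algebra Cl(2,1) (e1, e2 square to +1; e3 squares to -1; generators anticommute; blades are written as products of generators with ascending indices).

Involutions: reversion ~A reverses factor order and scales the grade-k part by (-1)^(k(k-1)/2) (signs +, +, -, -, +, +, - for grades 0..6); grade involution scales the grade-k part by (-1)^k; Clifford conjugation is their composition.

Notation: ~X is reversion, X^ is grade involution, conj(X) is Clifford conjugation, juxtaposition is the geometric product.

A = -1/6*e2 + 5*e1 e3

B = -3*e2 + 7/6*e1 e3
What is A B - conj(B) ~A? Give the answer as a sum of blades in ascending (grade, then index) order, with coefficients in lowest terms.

first term: 19/3 + 547/36*e1 e2 e3
second term: 16/3 + 533/36*e1 e2 e3
Answer: 1 + 7/18*e1 e2 e3


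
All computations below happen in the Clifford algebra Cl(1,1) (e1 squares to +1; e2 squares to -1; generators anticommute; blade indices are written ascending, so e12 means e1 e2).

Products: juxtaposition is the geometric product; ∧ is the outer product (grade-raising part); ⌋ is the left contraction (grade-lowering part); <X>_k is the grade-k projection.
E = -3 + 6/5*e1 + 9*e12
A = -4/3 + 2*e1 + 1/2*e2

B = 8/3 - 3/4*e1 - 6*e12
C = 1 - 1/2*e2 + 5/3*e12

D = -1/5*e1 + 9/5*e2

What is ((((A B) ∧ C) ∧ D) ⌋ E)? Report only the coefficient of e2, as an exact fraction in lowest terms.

step 1: -91/18 + 10/3*e1 - 32/3*e2 + 67/8*e12
step 2: -91/18 + 10/3*e1 - 293/36*e2 - 371/216*e12
step 3: 91/90*e1 - 91/10*e2 + 787/180*e12
step 4: 12169/300 - 819/10*e1 + 91/10*e2
Answer: 91/10


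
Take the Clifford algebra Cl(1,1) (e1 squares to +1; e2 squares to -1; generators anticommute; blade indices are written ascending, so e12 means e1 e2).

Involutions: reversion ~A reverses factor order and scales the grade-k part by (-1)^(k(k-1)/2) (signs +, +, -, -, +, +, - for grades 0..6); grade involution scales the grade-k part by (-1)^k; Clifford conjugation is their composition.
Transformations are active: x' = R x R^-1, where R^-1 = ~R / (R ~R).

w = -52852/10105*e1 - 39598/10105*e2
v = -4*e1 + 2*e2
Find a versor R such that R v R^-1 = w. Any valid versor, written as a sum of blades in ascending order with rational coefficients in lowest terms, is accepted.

Since q(v) = q(w) = 12, the sum R = v + w = -93272/10105*e1 - 19388/10105*e2 does the job whenever invertible.
Answer: -93272/10105*e1 - 19388/10105*e2


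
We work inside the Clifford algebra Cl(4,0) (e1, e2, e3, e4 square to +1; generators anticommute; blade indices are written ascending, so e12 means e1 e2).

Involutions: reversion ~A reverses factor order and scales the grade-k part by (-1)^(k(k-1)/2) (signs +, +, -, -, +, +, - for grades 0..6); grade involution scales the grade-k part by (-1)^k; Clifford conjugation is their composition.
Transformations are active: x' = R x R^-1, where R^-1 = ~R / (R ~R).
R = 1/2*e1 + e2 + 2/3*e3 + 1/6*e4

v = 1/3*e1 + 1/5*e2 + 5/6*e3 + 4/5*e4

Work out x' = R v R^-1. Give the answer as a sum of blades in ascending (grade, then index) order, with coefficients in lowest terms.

~R = 1/2*e1 + e2 + 2/3*e3 + 1/6*e4, and R ~R = 31/18, so R^-1 = ~R / (31/18).
R v = 19/18 - 7/30*e12 + 7/36*e13 + 31/90*e14 + 7/10*e23 + 23/30*e24 + 71/180*e34
Answer: 26/93*e1 + 159/155*e2 - 1/62*e3 - 277/465*e4


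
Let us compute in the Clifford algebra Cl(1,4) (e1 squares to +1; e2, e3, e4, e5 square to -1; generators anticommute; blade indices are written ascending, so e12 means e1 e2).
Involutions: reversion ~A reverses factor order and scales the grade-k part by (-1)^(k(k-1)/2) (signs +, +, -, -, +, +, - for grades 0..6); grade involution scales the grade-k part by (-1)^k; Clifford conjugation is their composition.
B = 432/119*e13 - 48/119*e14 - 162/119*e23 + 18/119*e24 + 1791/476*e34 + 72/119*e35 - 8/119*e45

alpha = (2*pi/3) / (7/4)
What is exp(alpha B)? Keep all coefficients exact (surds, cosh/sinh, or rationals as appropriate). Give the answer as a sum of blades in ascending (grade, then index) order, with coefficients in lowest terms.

B^2 term by term: the squares give (432/119)^2*(e13)^2 + (-48/119)^2*(e14)^2 + (-162/119)^2*(e23)^2 + (18/119)^2*(e24)^2 + (1791/476)^2*(e34)^2 + (72/119)^2*(e35)^2 + (-8/119)^2*(e45)^2 = 186624/14161*(+1) + 2304/14161*(+1) + 26244/14161*(-1) + 324/14161*(-1) + 3207681/226576*(-1) + 5184/14161*(-1) + 64/14161*(-1) = -49/16 (each basis 2-blade squares to minus the product of its generators' squares); cross terms between blades sharing an index anticommute and cancel; the commuting (index-disjoint) pairs give grade-4 terms 2*c*c'*(blade product), which cancel blade by blade — e1234: -15552/14161 + 15552/14161 = 0; e1345: -6912/14161 + 6912/14161 = 0; e2345: 2592/14161 - 2592/14161 = 0 — confirming B is simple. So B^2 = -49/16.
B^2 = -49/16 — the series telescopes trigonometrically here: l = 7/4, alpha*l = 2*pi/3, so exp(alpha B) = cos(2*pi/3) + (sin(2*pi/3)/(7/4))*B = -1/2 + (2*sqrt(3)/7)*B.
Answer: -1/2 + 864*sqrt(3)/833*e13 - 96*sqrt(3)/833*e14 - 324*sqrt(3)/833*e23 + 36*sqrt(3)/833*e24 + 1791*sqrt(3)/1666*e34 + 144*sqrt(3)/833*e35 - 16*sqrt(3)/833*e45


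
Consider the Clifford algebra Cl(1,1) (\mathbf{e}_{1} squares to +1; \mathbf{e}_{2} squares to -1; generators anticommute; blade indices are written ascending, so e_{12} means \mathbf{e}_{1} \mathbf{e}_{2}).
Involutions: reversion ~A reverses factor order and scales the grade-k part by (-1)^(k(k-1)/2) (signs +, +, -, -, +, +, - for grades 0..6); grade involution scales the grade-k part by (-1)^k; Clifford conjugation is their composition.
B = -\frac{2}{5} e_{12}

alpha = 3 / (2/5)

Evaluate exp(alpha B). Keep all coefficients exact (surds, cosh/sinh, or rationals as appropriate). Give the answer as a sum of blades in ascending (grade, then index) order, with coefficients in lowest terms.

B^2 = (-\frac{2}{5})^2*(e_{12})^2 = \frac{4}{25}*(+1) = \frac{4}{25} (a basis 2-blade squares to minus the product of its generators' squares).
B^2 = \frac{4}{25} — B^2 > 0, so the exponential closes hyperbolically: l = \frac{2}{5}, alpha*l = 3, so exp(alpha B) = cosh(3) + (sinh(3)/(\frac{2}{5}))*B = \cosh{\left(3 \right)} + (\frac{5 \sinh{\left(3 \right)}}{2})*B.
Answer: \cosh{\left(3 \right)} - \sinh{\left(3 \right)} e_{12}


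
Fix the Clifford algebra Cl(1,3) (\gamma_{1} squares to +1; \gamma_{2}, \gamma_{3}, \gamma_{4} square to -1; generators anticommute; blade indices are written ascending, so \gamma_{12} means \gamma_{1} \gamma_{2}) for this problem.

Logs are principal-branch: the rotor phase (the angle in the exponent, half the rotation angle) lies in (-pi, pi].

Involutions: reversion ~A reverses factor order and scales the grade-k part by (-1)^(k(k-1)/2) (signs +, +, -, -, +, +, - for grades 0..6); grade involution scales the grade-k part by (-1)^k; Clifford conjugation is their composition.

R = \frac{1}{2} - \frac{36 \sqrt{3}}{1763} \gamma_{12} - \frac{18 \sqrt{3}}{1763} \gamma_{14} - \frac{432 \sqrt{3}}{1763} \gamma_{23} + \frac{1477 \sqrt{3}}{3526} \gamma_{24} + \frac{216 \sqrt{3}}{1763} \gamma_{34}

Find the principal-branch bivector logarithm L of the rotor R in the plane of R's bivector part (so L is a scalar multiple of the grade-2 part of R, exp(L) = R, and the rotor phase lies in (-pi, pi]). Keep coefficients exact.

The scalar part of R is \frac{1}{2}, and that scalar determines the rotor phase on the principal branch; recovering the unit plane as bivector-part over sine of the phase gives L = phase * plane.
Concretely: cos(phase) = \frac{1}{2} gives phase = ±\frac{\pi}{3}, and since phase/sin(phase) is even the sign is immaterial: L = (phase/sin(phase)) * <R>_2 = (\frac{2 \sqrt{3} \pi}{9}) * <R>_2.
Answer: - \frac{24 \pi}{1763} \gamma_{12} - \frac{12 \pi}{1763} \gamma_{14} - \frac{288 \pi}{1763} \gamma_{23} + \frac{1477 \pi}{5289} \gamma_{24} + \frac{144 \pi}{1763} \gamma_{34}


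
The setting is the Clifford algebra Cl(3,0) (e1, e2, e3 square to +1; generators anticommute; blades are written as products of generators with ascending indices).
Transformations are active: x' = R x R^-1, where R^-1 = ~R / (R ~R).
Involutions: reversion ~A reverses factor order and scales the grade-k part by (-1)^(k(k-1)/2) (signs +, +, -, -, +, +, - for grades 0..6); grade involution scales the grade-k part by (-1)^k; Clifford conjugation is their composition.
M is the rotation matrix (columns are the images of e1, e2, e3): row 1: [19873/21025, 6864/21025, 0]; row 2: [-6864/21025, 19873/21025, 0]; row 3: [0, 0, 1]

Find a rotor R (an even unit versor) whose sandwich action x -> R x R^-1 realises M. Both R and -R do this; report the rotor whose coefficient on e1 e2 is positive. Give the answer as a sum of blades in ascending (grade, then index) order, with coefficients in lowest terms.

Method: write R = a + b12*e1 e2 + b13*e1 e3 + b23*e2 e3 with a^2 + b12^2 + b13^2 + b23^2 = 1 (so R^-1 = ~R). Expanding the columns R e_j ~R gives tr M = 4a^2 - 1 and, from the antisymmetric part, M21 - M12 = -4a*b12, M13 - M31 = 4a*b13, M32 - M23 = -4a*b23.
Here tr M = 60771/21025, so a^2 = (1 + tr M)/4 = 20449/21025 and a = ±143/145. Taking a = 143/145: M21 - M12 = -13728/21025, M13 - M31 = 0, M32 - M23 = 0, giving b12 = 24/145, b13 = 0, b23 = 0, i.e. R = 143/145 + 24/145*e1 e2.
Its e1 e2 coefficient is already positive.
Answer: 143/145 + 24/145*e1 e2. Why the constraint matters: R and -R act identically through the sandwich — M has trace 60771/21025 either way — so only the sign condition on e1 e2 picks one of the two preimages.


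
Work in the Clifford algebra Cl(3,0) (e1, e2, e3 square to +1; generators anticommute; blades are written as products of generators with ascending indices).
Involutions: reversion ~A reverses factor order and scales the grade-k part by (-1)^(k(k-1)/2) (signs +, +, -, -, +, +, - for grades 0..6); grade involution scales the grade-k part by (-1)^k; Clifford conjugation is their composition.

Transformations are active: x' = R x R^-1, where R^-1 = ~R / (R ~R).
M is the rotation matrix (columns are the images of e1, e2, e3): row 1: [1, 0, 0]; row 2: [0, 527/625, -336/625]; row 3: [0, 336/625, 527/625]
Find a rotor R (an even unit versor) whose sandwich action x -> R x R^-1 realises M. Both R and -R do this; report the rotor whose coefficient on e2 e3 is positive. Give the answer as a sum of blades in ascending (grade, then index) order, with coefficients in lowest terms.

Method: write R = a + b12*e1 e2 + b13*e1 e3 + b23*e2 e3 with a^2 + b12^2 + b13^2 + b23^2 = 1 (so R^-1 = ~R). Expanding the columns R e_j ~R gives tr M = 4a^2 - 1 and, from the antisymmetric part, M21 - M12 = -4a*b12, M13 - M31 = 4a*b13, M32 - M23 = -4a*b23.
Here tr M = 1679/625, so a^2 = (1 + tr M)/4 = 576/625 and a = ±24/25. Taking a = 24/25: M21 - M12 = 0, M13 - M31 = 0, M32 - M23 = 672/625, giving b12 = 0, b13 = 0, b23 = -7/25, i.e. R = 24/25 - 7/25*e2 e3.
Its e2 e3 coefficient is negative, so report the other preimage -R.
Answer: -24/25 + 7/25*e2 e3. Why the constraint matters: R and -R act identically through the sandwich — M has trace 1679/625 either way — so only the sign condition on e2 e3 picks one of the two preimages.


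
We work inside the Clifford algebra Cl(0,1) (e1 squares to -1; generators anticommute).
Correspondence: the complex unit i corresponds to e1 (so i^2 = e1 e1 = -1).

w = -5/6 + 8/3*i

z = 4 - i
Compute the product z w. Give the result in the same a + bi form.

In blades: z = 4 - e1, w = -5/6 + 8/3*e1.
Distribute z over w term by term (generator squares from the signature, products reordered to ascending indices): (4)*w = -10/3 + 32/3*e1; (-e1)*w = 8/3 + 5/6*e1.
Sum: -2/3 + 23/2*e1; translating back through the correspondence:
Answer: -2/3 + 23/2*i


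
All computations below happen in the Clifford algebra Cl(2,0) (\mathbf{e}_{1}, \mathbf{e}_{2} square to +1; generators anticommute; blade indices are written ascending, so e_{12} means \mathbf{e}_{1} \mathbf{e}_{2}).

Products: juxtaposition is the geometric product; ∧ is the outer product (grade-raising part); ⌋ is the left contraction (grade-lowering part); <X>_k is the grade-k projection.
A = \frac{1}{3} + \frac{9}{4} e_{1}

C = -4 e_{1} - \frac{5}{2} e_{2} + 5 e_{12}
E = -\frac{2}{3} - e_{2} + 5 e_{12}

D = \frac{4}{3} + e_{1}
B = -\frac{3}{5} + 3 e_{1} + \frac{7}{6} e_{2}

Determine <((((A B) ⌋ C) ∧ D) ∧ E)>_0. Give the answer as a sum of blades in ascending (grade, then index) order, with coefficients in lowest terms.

step 1: \frac{131}{20} - \frac{7}{20} e_{1} + \frac{7}{18} e_{2} + \frac{21}{8} e_{12}
step 2: -\frac{4571}{360} - \frac{2533}{90} e_{1} - \frac{145}{8} e_{2} + \frac{131}{4} e_{12}
step 3: -\frac{4571}{270} - \frac{54241}{1080} e_{1} - \frac{145}{6} e_{2} + \frac{1483}{24} e_{12}
step 4: \frac{4571}{405} + \frac{54241}{1620} e_{1} + \frac{8921}{270} e_{2} - \frac{27223}{360} e_{12}
step 5: \frac{4571}{405}
Answer: \frac{4571}{405}


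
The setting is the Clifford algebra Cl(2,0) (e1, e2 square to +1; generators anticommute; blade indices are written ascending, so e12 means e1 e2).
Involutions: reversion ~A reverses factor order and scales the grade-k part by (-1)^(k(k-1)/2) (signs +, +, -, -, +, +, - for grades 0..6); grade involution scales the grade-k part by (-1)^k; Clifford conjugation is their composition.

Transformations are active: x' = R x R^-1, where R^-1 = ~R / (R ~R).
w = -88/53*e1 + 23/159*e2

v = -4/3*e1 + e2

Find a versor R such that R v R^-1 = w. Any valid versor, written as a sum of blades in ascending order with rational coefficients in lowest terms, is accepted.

R = v + w = -476/159*e1 + 182/159*e2 works: the equal norms (25/9) guarantee its sandwich swaps v into w.
Answer: -476/159*e1 + 182/159*e2


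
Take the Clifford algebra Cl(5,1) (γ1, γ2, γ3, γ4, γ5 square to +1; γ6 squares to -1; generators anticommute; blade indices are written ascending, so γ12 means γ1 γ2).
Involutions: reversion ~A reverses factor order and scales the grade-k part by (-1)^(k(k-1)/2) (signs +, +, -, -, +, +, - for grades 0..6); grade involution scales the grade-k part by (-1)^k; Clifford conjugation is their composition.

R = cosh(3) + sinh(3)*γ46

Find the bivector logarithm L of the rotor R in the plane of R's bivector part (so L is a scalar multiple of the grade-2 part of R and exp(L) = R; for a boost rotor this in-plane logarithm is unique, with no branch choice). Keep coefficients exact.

The scalar part of R is cosh(3), which fixes the rapidity magnitude through cosh (cosh is even, so it cannot fix the sign — the bivector part carries that); dividing the bivector part by sinh of the rapidity gives the plane, and L = rapidity * plane, where the joint sign ambiguity of (rapidity, plane) cancels in the product.
Concretely: cosh(rapidity) = cosh(3) gives rapidity = ±3, and since rapidity/sinh(rapidity) is even the sign is immaterial: L = (rapidity/sinh(rapidity)) * <R>_2 = (3/sinh(3)) * <R>_2.
Answer: 3*γ46


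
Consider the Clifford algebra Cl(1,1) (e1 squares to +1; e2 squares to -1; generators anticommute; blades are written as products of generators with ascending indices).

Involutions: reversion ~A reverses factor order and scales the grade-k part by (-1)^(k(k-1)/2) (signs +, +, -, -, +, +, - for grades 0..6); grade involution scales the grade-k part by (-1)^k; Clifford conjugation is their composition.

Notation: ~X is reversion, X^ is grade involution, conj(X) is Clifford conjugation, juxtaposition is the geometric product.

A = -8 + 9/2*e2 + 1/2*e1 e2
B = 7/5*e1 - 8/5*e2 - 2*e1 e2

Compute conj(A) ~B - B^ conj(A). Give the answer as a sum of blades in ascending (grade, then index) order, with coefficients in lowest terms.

first term: -41/5 - 21*e1 + 27/2*e2 - 97/10*e1 e2
second term: 41/5 + 7/5*e1 - 121/10*e2 + 223/10*e1 e2
Answer: -82/5 - 112/5*e1 + 128/5*e2 - 32*e1 e2


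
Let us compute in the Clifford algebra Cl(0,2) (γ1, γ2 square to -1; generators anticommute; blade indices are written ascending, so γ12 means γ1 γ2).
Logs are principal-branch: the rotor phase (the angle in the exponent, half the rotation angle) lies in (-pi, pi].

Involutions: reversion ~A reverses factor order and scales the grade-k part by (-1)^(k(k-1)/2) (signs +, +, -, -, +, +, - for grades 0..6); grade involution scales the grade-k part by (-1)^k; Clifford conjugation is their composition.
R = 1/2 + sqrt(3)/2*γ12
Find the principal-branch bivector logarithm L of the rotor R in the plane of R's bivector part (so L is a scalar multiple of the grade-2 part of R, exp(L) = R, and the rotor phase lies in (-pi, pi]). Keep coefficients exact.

The scalar part of R is 1/2, which pins the rotor phase on the principal branch; dividing the bivector part by the sine of that phase recovers the unit plane, and L is the phase times that plane.
Concretely: cos(phase) = 1/2 gives phase = ±pi/3, and since phase/sin(phase) is even the sign is immaterial: L = (phase/sin(phase)) * <R>_2 = (2*sqrt(3)*pi/9) * <R>_2.
Answer: pi/3*γ12


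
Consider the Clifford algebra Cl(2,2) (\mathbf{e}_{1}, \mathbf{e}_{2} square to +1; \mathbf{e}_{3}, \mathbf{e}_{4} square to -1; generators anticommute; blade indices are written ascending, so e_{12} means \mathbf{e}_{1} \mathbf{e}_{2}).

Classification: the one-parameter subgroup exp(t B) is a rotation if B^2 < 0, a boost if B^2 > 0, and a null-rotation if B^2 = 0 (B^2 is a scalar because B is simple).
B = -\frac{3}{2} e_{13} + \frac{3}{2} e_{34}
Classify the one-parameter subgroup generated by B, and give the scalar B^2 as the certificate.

B^2 term by term: the squares give (-\frac{3}{2})^2*(e_{13})^2 + (\frac{3}{2})^2*(e_{34})^2 = \frac{9}{4}*(+1) + \frac{9}{4}*(-1) = 0 (each basis 2-blade squares to minus the product of its generators' squares); cross terms between blades sharing an index anticommute and cancel. So B^2 = 0.
Answer: null-rotation, certificate B^2 = 0. Why this suffices: the scalar 0 survives any versor conjugation, so its sign alone determines the class however B is presented.


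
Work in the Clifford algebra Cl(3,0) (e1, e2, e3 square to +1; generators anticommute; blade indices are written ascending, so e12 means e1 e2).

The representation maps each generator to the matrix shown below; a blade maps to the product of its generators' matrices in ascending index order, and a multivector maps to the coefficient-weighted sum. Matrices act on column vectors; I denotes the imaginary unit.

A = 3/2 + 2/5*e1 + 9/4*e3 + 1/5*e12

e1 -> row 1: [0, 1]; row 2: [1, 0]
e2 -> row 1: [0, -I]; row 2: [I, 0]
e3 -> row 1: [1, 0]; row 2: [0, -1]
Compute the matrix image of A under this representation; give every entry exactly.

Bivector images (products of the table entries): rho(e12) = rho(e1)rho(e2) = row 1: [I, 0]; row 2: [0, -I].
M = (3/2)*1 + (2/5)*rho(e1) + (9/4)*rho(e3) + (1/5)*rho(e12), summed entrywise (1 is the identity matrix):
Answer: row 1: [15/4 + I/5, 2/5]; row 2: [2/5, -3/4 - I/5]


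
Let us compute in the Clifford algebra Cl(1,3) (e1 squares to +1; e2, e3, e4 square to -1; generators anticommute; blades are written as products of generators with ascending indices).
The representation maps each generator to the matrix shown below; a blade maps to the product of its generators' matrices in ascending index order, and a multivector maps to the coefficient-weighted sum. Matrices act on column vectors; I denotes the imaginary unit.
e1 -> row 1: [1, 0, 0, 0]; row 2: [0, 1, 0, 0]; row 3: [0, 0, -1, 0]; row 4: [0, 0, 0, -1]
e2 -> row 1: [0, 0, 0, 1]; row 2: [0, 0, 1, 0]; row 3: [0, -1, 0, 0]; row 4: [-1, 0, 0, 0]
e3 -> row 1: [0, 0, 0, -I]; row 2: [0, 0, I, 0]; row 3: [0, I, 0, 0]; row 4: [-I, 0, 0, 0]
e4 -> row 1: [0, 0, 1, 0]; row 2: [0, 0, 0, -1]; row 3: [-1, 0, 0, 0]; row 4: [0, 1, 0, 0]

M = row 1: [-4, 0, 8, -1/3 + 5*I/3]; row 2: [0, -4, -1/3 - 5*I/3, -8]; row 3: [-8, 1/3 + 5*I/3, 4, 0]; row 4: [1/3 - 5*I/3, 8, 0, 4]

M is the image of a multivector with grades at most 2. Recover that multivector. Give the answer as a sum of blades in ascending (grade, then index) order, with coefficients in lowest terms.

Method: the blade images are trace-orthogonal — tr(rho(e_A) rho(e_B)^-1) = 4 if A = B and 0 otherwise — and rho(e_A)^-1 = (e_A)^2 * rho(e_A) with (e_A)^2 = +1 or -1, so the coefficient of e_A in the preimage is (e_A)^2 * tr(M rho(e_A))/4.
Nonzero projections over blades of grade <= 2: e1: (e1)^2 = +1, tr(M rho(e1)) = -16, coefficient -4; e2: (e2)^2 = -1, tr(M rho(e2)) = 4/3, coefficient -1/3; e4: (e4)^2 = -1, tr(M rho(e4)) = -32, coefficient 8; e1 e3: (e1 e3)^2 = +1, tr(M rho(e1 e3)) = -20/3, coefficient -5/3. Every other blade of grade <= 2 projects to 0.
Answer: -4*e1 - 1/3*e2 + 8*e4 - 5/3*e1 e3
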